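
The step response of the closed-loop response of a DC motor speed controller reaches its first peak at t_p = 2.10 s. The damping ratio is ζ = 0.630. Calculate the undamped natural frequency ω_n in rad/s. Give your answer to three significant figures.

ω_n ≈ 1.93 rad/s

Peak time t_p = π/ω_d, so ω_d = π/t_p = π/2.10 = 1.50 rad/s.
ω_n = ω_d/√(1−ζ²) = 1.50/√0.603 = 1.93 rad/s.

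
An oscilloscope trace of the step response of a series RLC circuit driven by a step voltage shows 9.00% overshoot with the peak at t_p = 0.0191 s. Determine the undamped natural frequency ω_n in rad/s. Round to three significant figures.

ζ from %OS: ζ = |ln 0.0900|/√(π²+ln²0.0900) = 0.608.
t_p = π/ω_d ⇒ ω_d = 164 rad/s; then ω_n = ω_d/√(1−ζ²) = 207 rad/s.

ω_n ≈ 207 rad/s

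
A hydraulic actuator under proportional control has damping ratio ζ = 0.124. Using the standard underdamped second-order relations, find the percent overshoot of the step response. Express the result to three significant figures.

%OS ≈ 67.5%

For an underdamped second-order system, %OS = 100·exp(−πζ/√(1−ζ²)).
πζ/√(1−ζ²) = π·0.124/√(1−0.0154) = 0.3926, so %OS = 100·e^(−0.3926) = 67.5%.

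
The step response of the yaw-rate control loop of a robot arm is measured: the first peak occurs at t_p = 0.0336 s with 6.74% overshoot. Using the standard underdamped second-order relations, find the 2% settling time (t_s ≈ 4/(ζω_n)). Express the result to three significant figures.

t_s ≈ 0.0498 s

ζ from %OS: ζ = |ln 0.0674|/√(π²+ln²0.0674) = 0.651.
t_p = π/ω_d ⇒ ω_d = 93.5 rad/s; then ω_n = ω_d/√(1−ζ²) = 123 rad/s.
t_s ≈ 4/(ζω_n) = 4/(0.651·123) = 0.0498 s.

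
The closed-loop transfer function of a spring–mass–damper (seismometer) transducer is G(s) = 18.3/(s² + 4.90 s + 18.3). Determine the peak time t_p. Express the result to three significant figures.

Matching coefficients with s² + 2ζω_n s + ω_n² gives ω_n² = 18.3 ⇒ ω_n = 4.28 rad/s, and ζ = 4.90/(2ω_n) = 0.573.
The damped frequency ω_d = ω_n√(1−ζ²) = 3.51 rad/s. Then t_p = π/ω_d = 0.896 s.

t_p ≈ 0.896 s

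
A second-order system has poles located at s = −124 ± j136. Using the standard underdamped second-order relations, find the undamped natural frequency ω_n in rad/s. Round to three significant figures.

The poles are at −σ ± jω_d with σ = 124 and ω_d = 136, so ω_n = √(σ²+ω_d²) = 184 rad/s and ζ = σ/ω_n = 0.674.

ω_n ≈ 184 rad/s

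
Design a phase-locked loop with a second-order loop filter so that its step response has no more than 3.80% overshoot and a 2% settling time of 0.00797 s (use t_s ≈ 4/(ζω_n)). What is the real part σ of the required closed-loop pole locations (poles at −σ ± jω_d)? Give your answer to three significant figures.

σ ≈ 502

The settling-time spec alone fixes σ = ζω_n = 4/t_s = 4/0.00797 = 502.
(Overshoot then fixes ζ = 0.721 and hence ω_d = σ·√(1−ζ²)/ζ = 482 rad/s.)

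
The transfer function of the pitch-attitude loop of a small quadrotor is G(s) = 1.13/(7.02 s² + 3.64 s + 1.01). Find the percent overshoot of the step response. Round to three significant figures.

%OS ≈ 5.28%

Dividing through by 7.02: denominator becomes s² + 0.5185 s + 0.1439.
So ω_n = √0.1439 = 0.379 rad/s and ζ = 0.5185/(2·0.379) = 0.684.
%OS = 100·exp(−πζ/√(1−ζ²)) = 5.28%.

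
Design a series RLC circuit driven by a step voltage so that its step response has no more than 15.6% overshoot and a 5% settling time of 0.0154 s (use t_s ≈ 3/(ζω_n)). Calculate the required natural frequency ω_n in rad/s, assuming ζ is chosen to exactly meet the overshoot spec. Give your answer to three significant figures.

Inverting the overshoot relation: ζ = |ln 0.156|/√(π² + ln²0.156) = 0.509.
From t_s ≈ 3/(ζω_n): ω_n = 3/(ζ·t_s) = 3/(0.509·0.0154) = 383 rad/s.

ω_n ≈ 383 rad/s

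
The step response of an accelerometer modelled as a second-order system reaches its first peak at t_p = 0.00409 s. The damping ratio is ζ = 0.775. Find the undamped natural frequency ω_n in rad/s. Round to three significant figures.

Peak time t_p = π/ω_d, so ω_d = π/t_p = π/0.00409 = 768 rad/s.
ω_n = ω_d/√(1−ζ²) = 768/√0.399 = 1220 rad/s.

ω_n ≈ 1220 rad/s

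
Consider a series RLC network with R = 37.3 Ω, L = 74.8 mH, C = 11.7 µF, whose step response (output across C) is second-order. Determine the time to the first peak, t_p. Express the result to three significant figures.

t_p ≈ 0.00302 s

For a series RLC circuit (capacitor voltage as output), ω_n = 1/√(LC) = 1/√(74.8 mH · 11.7 µF) = 1070 rad/s.
ζ = (R/2)·√(C/L) = (37.3/2)·√(11.7 µF/74.8 mH) = 0.233.
ω_d = 1070·√(1 − 0.233²) = 1040 rad/s. t_p = π/ω_d = 0.00302 s.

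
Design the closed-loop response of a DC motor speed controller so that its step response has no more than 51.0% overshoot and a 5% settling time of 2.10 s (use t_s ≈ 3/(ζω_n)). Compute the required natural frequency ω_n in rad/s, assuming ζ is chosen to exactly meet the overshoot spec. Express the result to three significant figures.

ζ = −ln(OS)/√(π² + (ln OS)²). With OS = 0.510, ln OS = −0.6733 and ζ = 0.6733/3.213 = 0.210.
From t_s ≈ 3/(ζω_n): ω_n = 3/(ζ·t_s) = 3/(0.210·2.10) = 6.82 rad/s.

ω_n ≈ 6.82 rad/s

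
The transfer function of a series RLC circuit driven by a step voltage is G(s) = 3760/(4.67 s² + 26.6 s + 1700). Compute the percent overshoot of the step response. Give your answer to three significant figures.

%OS ≈ 62.2%

Dividing through by 4.67: denominator becomes s² + 5.696 s + 364.0.
So ω_n = √364.0 = 19.1 rad/s and ζ = 5.696/(2·19.1) = 0.149.
%OS = 100·exp(−πζ/√(1−ζ²)) = 62.2%.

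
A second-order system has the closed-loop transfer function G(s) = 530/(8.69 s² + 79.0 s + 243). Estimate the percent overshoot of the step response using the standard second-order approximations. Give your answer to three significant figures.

%OS ≈ 0.507%

Dividing through by 8.69: denominator becomes s² + 9.091 s + 27.96.
So ω_n = √27.96 = 5.29 rad/s and ζ = 9.091/(2·5.29) = 0.860.
Overshoot: exp(−π·0.860/√(1−0.860²)) = 0.00507, i.e. 0.507%.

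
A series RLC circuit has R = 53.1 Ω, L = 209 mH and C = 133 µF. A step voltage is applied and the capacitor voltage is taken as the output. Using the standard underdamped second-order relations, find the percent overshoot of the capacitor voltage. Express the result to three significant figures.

For a series RLC circuit (capacitor voltage as output), ω_n = 1/√(LC) = 1/√(209 mH · 133 µF) = 190 rad/s.
ζ = (R/2)·√(C/L) = (53.1/2)·√(133 µF/209 mH) = 0.670.
%OS = 100·exp(−πζ/√(1−ζ²)) = 5.88%.

%OS ≈ 5.88%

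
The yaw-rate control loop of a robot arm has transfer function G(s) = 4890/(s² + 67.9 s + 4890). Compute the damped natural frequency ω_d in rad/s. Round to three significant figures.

ω_d ≈ 61.1 rad/s

ω_n = √4890 = 69.9 rad/s; ζ = 67.9/(2·69.9) = 0.485.
The damped frequency ω_d = ω_n√(1−ζ²) = 61.1 rad/s.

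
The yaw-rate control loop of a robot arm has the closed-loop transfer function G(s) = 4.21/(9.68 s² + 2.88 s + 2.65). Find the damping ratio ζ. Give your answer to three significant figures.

ζ ≈ 0.284

Dividing through by 9.68: denominator becomes s² + 0.2975 s + 0.2738.
So ω_n = √0.2738 = 0.523 rad/s and ζ = 0.2975/(2·0.523) = 0.284.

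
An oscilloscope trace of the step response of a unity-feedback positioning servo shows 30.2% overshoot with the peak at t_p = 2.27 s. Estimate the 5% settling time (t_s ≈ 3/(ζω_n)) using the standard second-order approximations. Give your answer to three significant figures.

t_s ≈ 5.69 s

The overshoot fixes ζ = −ln(OS)/√(π²+ln²(OS)) = 0.356.
From t_p = π/ω_d, ω_d = π/2.27 = 1.38 rad/s, so ω_n = ω_d/√(1−ζ²) = 1.48 rad/s.
t_s ≈ 3/(ζω_n) = 3/(0.356·1.48) = 5.69 s.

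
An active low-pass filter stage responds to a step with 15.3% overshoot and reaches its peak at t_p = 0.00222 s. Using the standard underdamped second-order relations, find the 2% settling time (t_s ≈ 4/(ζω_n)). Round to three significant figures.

t_s ≈ 0.00473 s

From the overshoot, ζ = −ln(OS)/√(π²+ln²(OS)) = 0.513.
From t_p = π/ω_d, ω_d = π/0.00222 = 1420 rad/s, so ω_n = ω_d/√(1−ζ²) = 1650 rad/s.
t_s ≈ 4/(ζω_n) = 4/(0.513·1650) = 0.00473 s.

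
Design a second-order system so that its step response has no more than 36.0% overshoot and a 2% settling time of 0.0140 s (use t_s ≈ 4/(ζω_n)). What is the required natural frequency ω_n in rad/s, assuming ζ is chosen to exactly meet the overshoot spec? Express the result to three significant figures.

ω_n ≈ 924 rad/s

From %OS = 100·exp(−πζ/√(1−ζ²)), invert to get ζ = −ln(OS)/√(π² + ln²(OS)) with OS = 0.360.
−ln 0.360 = 1.022, so ζ = 1.022/√(π² + 1.044) = 0.309.
From t_s ≈ 4/(ζω_n): ω_n = 4/(ζ·t_s) = 4/(0.309·0.0140) = 924 rad/s.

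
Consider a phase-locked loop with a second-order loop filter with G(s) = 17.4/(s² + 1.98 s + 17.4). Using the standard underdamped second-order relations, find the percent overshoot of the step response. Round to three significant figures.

ω_n = √17.4 = 4.17 rad/s; ζ = 1.98/(2·4.17) = 0.237.
%OS = 100 e^{−πζ/√(1−ζ²)} with ζ = 0.237 gives 46.4%.

%OS ≈ 46.4%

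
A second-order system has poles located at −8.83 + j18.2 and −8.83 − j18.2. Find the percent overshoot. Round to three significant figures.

With σ = 8.83, ω_d = 18.2: ω_n = √(σ²+ω_d²) = 20.2 rad/s, ζ = σ/ω_n = 0.437.
Overshoot: exp(−π·0.437/√(1−0.437²)) = 0.218, i.e. 21.8%.

%OS ≈ 21.8%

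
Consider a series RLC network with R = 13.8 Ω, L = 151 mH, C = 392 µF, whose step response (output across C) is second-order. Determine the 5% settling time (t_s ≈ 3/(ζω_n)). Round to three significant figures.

For a series RLC circuit (capacitor voltage as output), ω_n = 1/√(LC) = 1/√(151 mH · 392 µF) = 130 rad/s.
ζ = (R/2)·√(C/L) = (13.8/2)·√(392 µF/151 mH) = 0.352.
t_s ≈ 3/(ζω_n) = 0.0657 s.

t_s ≈ 0.0657 s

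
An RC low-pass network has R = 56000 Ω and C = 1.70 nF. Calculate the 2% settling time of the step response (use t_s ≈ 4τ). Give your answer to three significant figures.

τ = RC = 56000 × 1.70 nF = 0.0000952 s.
t_s ≈ 4τ = 0.000381 s.

t_s ≈ 0.000381 s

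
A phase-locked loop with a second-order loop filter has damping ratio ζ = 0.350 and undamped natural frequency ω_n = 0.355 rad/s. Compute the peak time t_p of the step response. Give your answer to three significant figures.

t_p ≈ 9.45 s

The damped frequency is ω_d = ω_n√(1−ζ²) = 0.355·√(1−0.122) = 0.333 rad/s.
Peak time t_p = π/ω_d = π/0.333 = 9.45 s.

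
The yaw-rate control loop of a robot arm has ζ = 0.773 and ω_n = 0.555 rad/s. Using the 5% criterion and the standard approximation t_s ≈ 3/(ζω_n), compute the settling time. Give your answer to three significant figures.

t_s ≈ 3/(ζω_n) = 3/(0.773 × 0.555) = 6.99 s.

t_s ≈ 6.99 s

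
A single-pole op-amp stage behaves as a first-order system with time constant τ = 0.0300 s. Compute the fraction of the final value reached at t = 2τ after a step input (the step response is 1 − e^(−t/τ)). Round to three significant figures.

y/y_∞ ≈ 0.865

y(t)/y_∞ = 1 − e^(−t/τ) = 1 − e^(−2) = 1 − e^(−2.00) = 0.865.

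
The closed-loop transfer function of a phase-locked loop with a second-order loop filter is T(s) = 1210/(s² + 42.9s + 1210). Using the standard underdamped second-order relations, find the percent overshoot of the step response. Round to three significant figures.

%OS ≈ 8.54%

Comparing the denominator to s² + 2ζω_n s + ω_n²: ω_n = √1210 = 34.8 rad/s, and 2ζω_n = 42.9 so ζ = 42.9/(2·34.8) = 0.617.
%OS = 100 e^{−πζ/√(1−ζ²)} with ζ = 0.617 gives 8.54%.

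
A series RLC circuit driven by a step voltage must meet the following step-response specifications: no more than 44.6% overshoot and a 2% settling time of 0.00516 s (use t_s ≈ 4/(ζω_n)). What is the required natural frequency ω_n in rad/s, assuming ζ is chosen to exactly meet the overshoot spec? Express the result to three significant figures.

ω_n ≈ 3110 rad/s

Inverting the overshoot relation: ζ = |ln 0.446|/√(π² + ln²0.446) = 0.249.
From t_s ≈ 4/(ζω_n): ω_n = 4/(ζ·t_s) = 4/(0.249·0.00516) = 3110 rad/s.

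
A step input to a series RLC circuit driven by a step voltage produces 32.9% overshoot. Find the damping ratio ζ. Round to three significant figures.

ζ = −ln(OS)/√(π² + (ln OS)²). With OS = 0.329, ln OS = −1.112 and ζ = 1.112/3.332 = 0.334.

ζ ≈ 0.334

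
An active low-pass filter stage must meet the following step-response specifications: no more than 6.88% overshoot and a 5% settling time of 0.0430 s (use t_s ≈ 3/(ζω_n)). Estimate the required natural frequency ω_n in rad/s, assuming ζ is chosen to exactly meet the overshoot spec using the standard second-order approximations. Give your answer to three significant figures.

ω_n ≈ 108 rad/s

Inverting the overshoot relation: ζ = |ln 0.0688|/√(π² + ln²0.0688) = 0.649.
From t_s ≈ 3/(ζω_n): ω_n = 3/(ζ·t_s) = 3/(0.649·0.0430) = 108 rad/s.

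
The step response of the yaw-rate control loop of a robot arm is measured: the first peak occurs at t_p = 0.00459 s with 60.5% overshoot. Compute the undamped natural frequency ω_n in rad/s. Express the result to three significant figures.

ω_n ≈ 693 rad/s

From the overshoot, ζ = −ln(OS)/√(π²+ln²(OS)) = 0.158.
From t_p = π/ω_d, ω_d = π/0.00459 = 684 rad/s, so ω_n = ω_d/√(1−ζ²) = 693 rad/s.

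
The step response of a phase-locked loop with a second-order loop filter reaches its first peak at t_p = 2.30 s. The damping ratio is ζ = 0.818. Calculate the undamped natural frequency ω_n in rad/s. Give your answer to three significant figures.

ω_n ≈ 2.37 rad/s

Peak time t_p = π/ω_d, so ω_d = π/t_p = π/2.30 = 1.37 rad/s.
ω_n = ω_d/√(1−ζ²) = 1.37/√0.331 = 2.37 rad/s.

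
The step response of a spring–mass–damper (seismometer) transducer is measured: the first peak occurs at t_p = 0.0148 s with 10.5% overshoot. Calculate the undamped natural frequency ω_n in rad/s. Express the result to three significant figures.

ζ from %OS: ζ = |ln 0.105|/√(π²+ln²0.105) = 0.583.
From t_p = π/ω_d, ω_d = π/0.0148 = 212 rad/s, so ω_n = ω_d/√(1−ζ²) = 261 rad/s.

ω_n ≈ 261 rad/s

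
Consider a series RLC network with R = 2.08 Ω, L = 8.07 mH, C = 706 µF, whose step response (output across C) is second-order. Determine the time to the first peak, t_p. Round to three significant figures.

For a series RLC circuit (capacitor voltage as output), ω_n = 1/√(LC) = 1/√(8.07 mH · 706 µF) = 419 rad/s.
ζ = (R/2)·√(C/L) = (2.08/2)·√(706 µF/8.07 mH) = 0.308.
ω_d = 419·√(1 − 0.308²) = 399 rad/s. t_p = π/ω_d = 0.00788 s.

t_p ≈ 0.00788 s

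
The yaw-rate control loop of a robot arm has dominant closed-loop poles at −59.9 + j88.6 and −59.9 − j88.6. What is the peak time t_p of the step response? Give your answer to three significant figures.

t_p = π/ω_d with ω_d = 88.6 (the imaginary part), so t_p = 0.0355 s.

t_p ≈ 0.0355 s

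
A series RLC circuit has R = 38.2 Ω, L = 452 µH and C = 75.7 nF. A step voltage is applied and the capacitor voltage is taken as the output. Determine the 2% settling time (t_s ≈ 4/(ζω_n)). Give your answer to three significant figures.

For a series RLC circuit (capacitor voltage as output), ω_n = 1/√(LC) = 1/√(452 µH · 75.7 nF) = 171000 rad/s.
ζ = (R/2)·√(C/L) = (38.2/2)·√(75.7 nF/452 µH) = 0.247.
t_s ≈ 4/(ζω_n) = 0.0000947 s.

t_s ≈ 0.0000947 s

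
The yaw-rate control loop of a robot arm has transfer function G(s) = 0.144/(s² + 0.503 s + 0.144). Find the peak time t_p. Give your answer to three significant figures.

t_p ≈ 11.1 s

Comparing the denominator to s² + 2ζω_n s + ω_n²: ω_n = √0.144 = 0.379 rad/s, and 2ζω_n = 0.503 so ζ = 0.503/(2·0.379) = 0.663.
The damped frequency ω_d = ω_n√(1−ζ²) = 0.284 rad/s. Then t_p = π/ω_d = 11.1 s.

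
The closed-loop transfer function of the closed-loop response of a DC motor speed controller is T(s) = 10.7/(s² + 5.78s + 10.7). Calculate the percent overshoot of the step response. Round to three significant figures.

ω_n = √10.7 = 3.27 rad/s; ζ = 5.78/(2·3.27) = 0.883.
%OS = 100 e^{−πζ/√(1−ζ²)} with ζ = 0.883 gives 0.267%.

%OS ≈ 0.267%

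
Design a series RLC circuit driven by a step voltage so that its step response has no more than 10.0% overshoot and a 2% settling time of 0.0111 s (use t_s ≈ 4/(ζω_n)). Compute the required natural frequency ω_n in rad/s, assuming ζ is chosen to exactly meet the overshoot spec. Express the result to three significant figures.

ω_n ≈ 610 rad/s

From %OS = 100·exp(−πζ/√(1−ζ²)), invert to get ζ = −ln(OS)/√(π² + ln²(OS)) with OS = 0.100.
−ln 0.100 = 2.303, so ζ = 2.303/√(π² + 5.302) = 0.591.
From t_s ≈ 4/(ζω_n): ω_n = 4/(ζ·t_s) = 4/(0.591·0.0111) = 610 rad/s.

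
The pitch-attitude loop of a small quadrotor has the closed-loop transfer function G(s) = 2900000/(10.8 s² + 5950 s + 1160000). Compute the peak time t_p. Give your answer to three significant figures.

Dividing through by 10.8: denominator becomes s² + 550.9 s + 107400.
So ω_n = √107400 = 328 rad/s and ζ = 550.9/(2·328) = 0.841.
ω_d = 328·√(1 − 0.841²) = 178 rad/s. t_p = π/ω_d = 0.0177 s.

t_p ≈ 0.0177 s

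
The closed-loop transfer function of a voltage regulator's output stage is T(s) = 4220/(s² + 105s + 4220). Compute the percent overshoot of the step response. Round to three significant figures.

%OS ≈ 1.34%

Matching coefficients with s² + 2ζω_n s + ω_n² gives ω_n² = 4220 ⇒ ω_n = 65.0 rad/s, and ζ = 105/(2ω_n) = 0.808.
%OS = 100·exp(−πζ/√(1−ζ²)) = 1.34%.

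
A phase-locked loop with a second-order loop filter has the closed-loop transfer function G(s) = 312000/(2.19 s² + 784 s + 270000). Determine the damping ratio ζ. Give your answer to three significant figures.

Dividing through by 2.19: denominator becomes s² + 358.0 s + 123300.
So ω_n = √123300 = 351 rad/s and ζ = 358.0/(2·351) = 0.510.

ζ ≈ 0.510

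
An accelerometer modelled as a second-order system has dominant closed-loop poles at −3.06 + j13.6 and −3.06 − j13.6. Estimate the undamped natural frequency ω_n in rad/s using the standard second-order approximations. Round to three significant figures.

ω_n ≈ 13.9 rad/s

With σ = 3.06, ω_d = 13.6: ω_n = √(σ²+ω_d²) = 13.9 rad/s, ζ = σ/ω_n = 0.220.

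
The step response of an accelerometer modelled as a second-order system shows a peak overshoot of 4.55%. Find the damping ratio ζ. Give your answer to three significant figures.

ζ ≈ 0.701

ζ = −ln(OS)/√(π² + (ln OS)²). With OS = 0.0455, ln OS = −3.090 and ζ = 3.090/4.407 = 0.701.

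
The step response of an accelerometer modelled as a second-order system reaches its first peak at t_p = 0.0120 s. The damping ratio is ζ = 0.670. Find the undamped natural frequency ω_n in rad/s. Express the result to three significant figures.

Peak time t_p = π/ω_d, so ω_d = π/t_p = π/0.0120 = 262 rad/s.
ω_n = ω_d/√(1−ζ²) = 262/√0.551 = 353 rad/s.

ω_n ≈ 353 rad/s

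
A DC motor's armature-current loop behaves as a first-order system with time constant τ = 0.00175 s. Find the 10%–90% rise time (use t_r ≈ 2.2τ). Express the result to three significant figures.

t_r ≈ 0.00385 s

t_r ≈ 2.2τ = 0.00385 s.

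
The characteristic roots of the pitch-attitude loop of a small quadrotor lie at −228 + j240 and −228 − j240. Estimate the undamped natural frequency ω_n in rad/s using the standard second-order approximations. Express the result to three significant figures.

ω_n ≈ 331 rad/s

With σ = 228, ω_d = 240: ω_n = √(σ²+ω_d²) = 331 rad/s, ζ = σ/ω_n = 0.689.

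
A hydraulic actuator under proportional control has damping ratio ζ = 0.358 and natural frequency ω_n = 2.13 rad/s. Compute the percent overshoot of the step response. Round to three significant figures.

For an underdamped second-order system, %OS = 100·exp(−πζ/√(1−ζ²)).
πζ/√(1−ζ²) = π·0.358/√(1−0.128) = 1.205, so %OS = 100·e^(−1.205) = 30.0%.

%OS ≈ 30.0%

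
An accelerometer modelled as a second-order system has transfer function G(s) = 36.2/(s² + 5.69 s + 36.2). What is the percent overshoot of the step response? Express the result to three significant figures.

%OS ≈ 18.5%

Comparing the denominator to s² + 2ζω_n s + ω_n²: ω_n = √36.2 = 6.02 rad/s, and 2ζω_n = 5.69 so ζ = 5.69/(2·6.02) = 0.473.
%OS = 100 e^{−πζ/√(1−ζ²)} with ζ = 0.473 gives 18.5%.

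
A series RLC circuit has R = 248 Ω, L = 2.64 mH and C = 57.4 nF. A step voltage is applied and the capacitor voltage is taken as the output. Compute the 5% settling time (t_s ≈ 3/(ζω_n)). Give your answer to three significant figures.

For a series RLC circuit (capacitor voltage as output), ω_n = 1/√(LC) = 1/√(2.64 mH · 57.4 nF) = 81200 rad/s.
ζ = (R/2)·√(C/L) = (248/2)·√(57.4 nF/2.64 mH) = 0.578.
t_s ≈ 3/(ζω_n) = 0.0000639 s.

t_s ≈ 0.0000639 s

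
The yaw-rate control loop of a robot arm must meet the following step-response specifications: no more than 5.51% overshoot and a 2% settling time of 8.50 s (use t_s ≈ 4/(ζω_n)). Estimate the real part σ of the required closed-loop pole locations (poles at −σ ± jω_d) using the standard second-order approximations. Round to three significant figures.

The settling-time spec alone fixes σ = ζω_n = 4/t_s = 4/8.50 = 0.471.
(Overshoot then fixes ζ = 0.678 and hence ω_d = σ·√(1−ζ²)/ζ = 0.510 rad/s.)

σ ≈ 0.471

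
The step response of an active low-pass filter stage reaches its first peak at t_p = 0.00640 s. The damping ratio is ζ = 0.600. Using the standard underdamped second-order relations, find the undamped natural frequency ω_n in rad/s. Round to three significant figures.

Peak time t_p = π/ω_d, so ω_d = π/t_p = π/0.00640 = 491 rad/s.
ω_n = ω_d/√(1−ζ²) = 491/√0.640 = 614 rad/s.

ω_n ≈ 614 rad/s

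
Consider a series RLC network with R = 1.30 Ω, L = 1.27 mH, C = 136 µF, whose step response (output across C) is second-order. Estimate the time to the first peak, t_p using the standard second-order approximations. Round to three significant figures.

For a series RLC circuit (capacitor voltage as output), ω_n = 1/√(LC) = 1/√(1.27 mH · 136 µF) = 2410 rad/s.
ζ = (R/2)·√(C/L) = (1.30/2)·√(136 µF/1.27 mH) = 0.213.
The damped frequency ω_d = ω_n√(1−ζ²) = 2350 rad/s. t_p = π/ω_d = 0.00134 s.

t_p ≈ 0.00134 s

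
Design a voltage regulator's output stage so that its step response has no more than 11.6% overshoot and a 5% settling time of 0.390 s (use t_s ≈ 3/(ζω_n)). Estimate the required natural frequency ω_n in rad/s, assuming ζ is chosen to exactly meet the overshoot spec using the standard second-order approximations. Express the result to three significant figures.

Inverting the overshoot relation: ζ = |ln 0.116|/√(π² + ln²0.116) = 0.566.
Then ω_n = 3/(ζ t_s) = 3/(0.566 × 0.390) = 13.6 rad/s.

ω_n ≈ 13.6 rad/s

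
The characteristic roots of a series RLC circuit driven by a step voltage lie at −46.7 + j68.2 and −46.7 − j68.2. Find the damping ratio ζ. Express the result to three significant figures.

ζ ≈ 0.565

The poles are at −σ ± jω_d with σ = 46.7 and ω_d = 68.2, so ω_n = √(σ²+ω_d²) = 82.7 rad/s and ζ = σ/ω_n = 0.565.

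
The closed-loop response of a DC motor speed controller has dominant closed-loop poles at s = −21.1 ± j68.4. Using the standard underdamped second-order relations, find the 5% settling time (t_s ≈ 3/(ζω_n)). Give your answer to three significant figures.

t_s ≈ 0.142 s

For poles at −σ ± jω_d, ζω_n = σ = 21.1, so t_s ≈ 3/σ = 0.142 s.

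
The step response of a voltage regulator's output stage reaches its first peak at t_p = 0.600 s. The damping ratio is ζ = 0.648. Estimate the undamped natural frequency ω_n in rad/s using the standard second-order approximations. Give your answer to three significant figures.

ω_n ≈ 6.87 rad/s

Peak time t_p = π/ω_d, so ω_d = π/t_p = π/0.600 = 5.24 rad/s.
ω_n = ω_d/√(1−ζ²) = 5.24/√0.580 = 6.87 rad/s.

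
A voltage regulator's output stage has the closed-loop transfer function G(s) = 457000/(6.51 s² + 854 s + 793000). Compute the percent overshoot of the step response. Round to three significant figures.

Dividing through by 6.51: denominator becomes s² + 131.2 s + 121800.
So ω_n = √121800 = 349 rad/s and ζ = 131.2/(2·349) = 0.188.
%OS = 100·exp(−πζ/√(1−ζ²)) = 54.8%.

%OS ≈ 54.8%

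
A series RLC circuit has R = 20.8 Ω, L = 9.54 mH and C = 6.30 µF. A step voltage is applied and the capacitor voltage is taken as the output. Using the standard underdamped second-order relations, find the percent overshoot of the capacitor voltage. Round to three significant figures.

For a series RLC circuit (capacitor voltage as output), ω_n = 1/√(LC) = 1/√(9.54 mH · 6.30 µF) = 4080 rad/s.
ζ = (R/2)·√(C/L) = (20.8/2)·√(6.30 µF/9.54 mH) = 0.267.
%OS = 100 e^{−πζ/√(1−ζ²)} with ζ = 0.267 gives 41.8%.

%OS ≈ 41.8%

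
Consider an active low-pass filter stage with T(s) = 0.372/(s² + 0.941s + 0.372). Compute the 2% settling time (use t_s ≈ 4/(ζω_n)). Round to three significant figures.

t_s ≈ 8.50 s

Matching coefficients with s² + 2ζω_n s + ω_n² gives ω_n² = 0.372 ⇒ ω_n = 0.610 rad/s, and ζ = 0.941/(2ω_n) = 0.771.
t_s ≈ 4/(ζω_n) = 4/(0.771·0.610) = 8.50 s.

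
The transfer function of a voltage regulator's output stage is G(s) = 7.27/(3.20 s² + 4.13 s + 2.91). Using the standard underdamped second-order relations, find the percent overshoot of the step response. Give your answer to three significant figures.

%OS ≈ 5.57%

Dividing through by 3.20: denominator becomes s² + 1.291 s + 0.9094.
So ω_n = √0.9094 = 0.954 rad/s and ζ = 1.291/(2·0.954) = 0.677.
%OS = 100 e^{−πζ/√(1−ζ²)} with ζ = 0.677 gives 5.57%.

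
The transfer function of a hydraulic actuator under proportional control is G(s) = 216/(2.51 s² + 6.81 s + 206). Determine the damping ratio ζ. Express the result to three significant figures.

Dividing through by 2.51: denominator becomes s² + 2.713 s + 82.07.
So ω_n = √82.07 = 9.06 rad/s and ζ = 2.713/(2·9.06) = 0.150.

ζ ≈ 0.150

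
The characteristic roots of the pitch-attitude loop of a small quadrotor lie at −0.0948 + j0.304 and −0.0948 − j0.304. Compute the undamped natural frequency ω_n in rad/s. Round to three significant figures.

ω_n ≈ 0.318 rad/s

With σ = 0.0948, ω_d = 0.304: ω_n = √(σ²+ω_d²) = 0.318 rad/s, ζ = σ/ω_n = 0.298.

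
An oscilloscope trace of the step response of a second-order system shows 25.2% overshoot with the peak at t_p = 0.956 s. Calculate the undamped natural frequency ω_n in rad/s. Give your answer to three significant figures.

From the overshoot, ζ = −ln(OS)/√(π²+ln²(OS)) = 0.402.
t_p = π/ω_d ⇒ ω_d = 3.29 rad/s; then ω_n = ω_d/√(1−ζ²) = 3.59 rad/s.

ω_n ≈ 3.59 rad/s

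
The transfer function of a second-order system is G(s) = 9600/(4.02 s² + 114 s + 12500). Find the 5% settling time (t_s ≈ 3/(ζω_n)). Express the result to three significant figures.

t_s ≈ 0.212 s

Dividing through by 4.02: denominator becomes s² + 28.36 s + 3109.
So ω_n = √3109 = 55.8 rad/s and ζ = 28.36/(2·55.8) = 0.254.
t_s ≈ 3/(ζω_n) = 0.212 s.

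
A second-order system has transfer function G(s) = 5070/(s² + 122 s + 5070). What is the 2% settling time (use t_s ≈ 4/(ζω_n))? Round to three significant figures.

t_s ≈ 0.0656 s

Comparing the denominator to s² + 2ζω_n s + ω_n²: ω_n = √5070 = 71.2 rad/s, and 2ζω_n = 122 so ζ = 122/(2·71.2) = 0.857.
t_s ≈ 4/(ζω_n) = 4/(0.857·71.2) = 0.0656 s.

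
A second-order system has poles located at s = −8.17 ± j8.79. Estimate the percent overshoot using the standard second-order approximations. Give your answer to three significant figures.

With σ = 8.17, ω_d = 8.79: ω_n = √(σ²+ω_d²) = 12.0 rad/s, ζ = σ/ω_n = 0.681.
%OS = 100·exp(−πζ/√(1−ζ²)) = 5.39%.

%OS ≈ 5.39%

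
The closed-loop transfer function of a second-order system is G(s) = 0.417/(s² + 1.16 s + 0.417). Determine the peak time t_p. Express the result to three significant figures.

t_p ≈ 11.1 s

Comparing the denominator to s² + 2ζω_n s + ω_n²: ω_n = √0.417 = 0.646 rad/s, and 2ζω_n = 1.16 so ζ = 1.16/(2·0.646) = 0.898.
ω_d = ω_n√(1−ζ²) = 0.284 rad/s. Then t_p = π/ω_d = 11.1 s.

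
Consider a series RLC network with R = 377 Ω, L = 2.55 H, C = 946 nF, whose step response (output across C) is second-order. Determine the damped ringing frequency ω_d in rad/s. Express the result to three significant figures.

ω_d ≈ 640 rad/s

For a series RLC circuit (capacitor voltage as output), ω_n = 1/√(LC) = 1/√(2.55 H · 946 nF) = 644 rad/s.
ζ = (R/2)·√(C/L) = (377/2)·√(946 nF/2.55 H) = 0.115.
ω_d = 644·√(1 − 0.115²) = 640 rad/s.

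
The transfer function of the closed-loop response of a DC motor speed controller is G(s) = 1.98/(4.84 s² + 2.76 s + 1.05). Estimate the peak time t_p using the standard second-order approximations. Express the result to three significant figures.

Dividing through by 4.84: denominator becomes s² + 0.5702 s + 0.2169.
So ω_n = √0.2169 = 0.466 rad/s and ζ = 0.5702/(2·0.466) = 0.612.
The damped frequency ω_d = ω_n√(1−ζ²) = 0.368 rad/s. t_p = π/ω_d = 8.53 s.

t_p ≈ 8.53 s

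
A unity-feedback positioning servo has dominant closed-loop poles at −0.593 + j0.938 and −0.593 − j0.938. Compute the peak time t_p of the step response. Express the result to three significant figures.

t_p ≈ 3.35 s

t_p = π/ω_d with ω_d = 0.938 (the imaginary part), so t_p = 3.35 s.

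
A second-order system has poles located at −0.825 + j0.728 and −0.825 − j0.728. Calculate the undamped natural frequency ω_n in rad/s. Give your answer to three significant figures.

With σ = 0.825, ω_d = 0.728: ω_n = √(σ²+ω_d²) = 1.10 rad/s, ζ = σ/ω_n = 0.750.

ω_n ≈ 1.10 rad/s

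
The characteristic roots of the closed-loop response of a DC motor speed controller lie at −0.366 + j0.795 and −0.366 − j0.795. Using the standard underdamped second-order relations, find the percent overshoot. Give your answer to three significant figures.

With σ = 0.366, ω_d = 0.795: ω_n = √(σ²+ω_d²) = 0.875 rad/s, ζ = σ/ω_n = 0.418.
Overshoot: exp(−π·0.418/√(1−0.418²)) = 0.235, i.e. 23.5%.

%OS ≈ 23.5%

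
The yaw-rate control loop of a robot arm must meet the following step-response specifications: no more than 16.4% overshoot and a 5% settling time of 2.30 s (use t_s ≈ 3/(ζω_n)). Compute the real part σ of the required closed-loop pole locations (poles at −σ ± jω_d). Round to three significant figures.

σ ≈ 1.30

The settling-time spec alone fixes σ = ζω_n = 3/t_s = 3/2.30 = 1.30.
(Overshoot then fixes ζ = 0.499 and hence ω_d = σ·√(1−ζ²)/ζ = 2.27 rad/s.)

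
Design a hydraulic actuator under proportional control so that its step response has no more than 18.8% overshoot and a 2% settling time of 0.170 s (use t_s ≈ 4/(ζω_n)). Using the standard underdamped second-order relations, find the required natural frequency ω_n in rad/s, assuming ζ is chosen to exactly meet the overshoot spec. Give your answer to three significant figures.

From %OS = 100·exp(−πζ/√(1−ζ²)), invert to get ζ = −ln(OS)/√(π² + ln²(OS)) with OS = 0.188.
−ln 0.188 = 1.671, so ζ = 1.671/√(π² + 2.793) = 0.470.
Then ω_n = 4/(ζ t_s) = 4/(0.470 × 0.170) = 50.1 rad/s.

ω_n ≈ 50.1 rad/s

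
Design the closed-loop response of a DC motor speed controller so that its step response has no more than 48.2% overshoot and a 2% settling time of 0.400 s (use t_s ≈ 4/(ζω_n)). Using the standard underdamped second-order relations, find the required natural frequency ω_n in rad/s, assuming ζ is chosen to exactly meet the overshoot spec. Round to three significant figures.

From %OS = 100·exp(−πζ/√(1−ζ²)), invert to get ζ = −ln(OS)/√(π² + ln²(OS)) with OS = 0.482.
−ln 0.482 = 0.7298, so ζ = 0.7298/√(π² + 0.5326) = 0.226.
Then ω_n = 4/(ζ t_s) = 4/(0.226 × 0.400) = 44.2 rad/s.

ω_n ≈ 44.2 rad/s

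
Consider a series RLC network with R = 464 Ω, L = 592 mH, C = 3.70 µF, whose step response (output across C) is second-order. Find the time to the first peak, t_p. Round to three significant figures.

t_p ≈ 0.00571 s

For a series RLC circuit (capacitor voltage as output), ω_n = 1/√(LC) = 1/√(592 mH · 3.70 µF) = 676 rad/s.
ζ = (R/2)·√(C/L) = (464/2)·√(3.70 µF/592 mH) = 0.580.
ω_d = 676·√(1 − 0.580²) = 550 rad/s. t_p = π/ω_d = 0.00571 s.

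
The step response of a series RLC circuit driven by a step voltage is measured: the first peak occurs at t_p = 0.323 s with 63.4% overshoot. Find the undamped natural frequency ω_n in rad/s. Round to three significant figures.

ζ from %OS: ζ = |ln 0.634|/√(π²+ln²0.634) = 0.144.
From t_p = π/ω_d, ω_d = π/0.323 = 9.73 rad/s, so ω_n = ω_d/√(1−ζ²) = 9.83 rad/s.

ω_n ≈ 9.83 rad/s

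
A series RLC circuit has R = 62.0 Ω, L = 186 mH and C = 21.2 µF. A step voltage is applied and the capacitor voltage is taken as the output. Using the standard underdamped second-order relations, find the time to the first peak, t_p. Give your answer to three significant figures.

For a series RLC circuit (capacitor voltage as output), ω_n = 1/√(LC) = 1/√(186 mH · 21.2 µF) = 504 rad/s.
ζ = (R/2)·√(C/L) = (62.0/2)·√(21.2 µF/186 mH) = 0.331.
ω_d = 504·√(1 − 0.331²) = 475 rad/s. t_p = π/ω_d = 0.00661 s.

t_p ≈ 0.00661 s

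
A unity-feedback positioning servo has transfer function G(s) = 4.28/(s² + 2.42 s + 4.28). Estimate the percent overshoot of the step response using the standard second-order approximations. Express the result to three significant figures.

Comparing the denominator to s² + 2ζω_n s + ω_n²: ω_n = √4.28 = 2.07 rad/s, and 2ζω_n = 2.42 so ζ = 2.42/(2·2.07) = 0.585.
%OS = 100 e^{−πζ/√(1−ζ²)} with ζ = 0.585 gives 10.4%.

%OS ≈ 10.4%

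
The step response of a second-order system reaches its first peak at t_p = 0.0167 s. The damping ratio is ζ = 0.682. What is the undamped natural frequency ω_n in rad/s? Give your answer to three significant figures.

Peak time t_p = π/ω_d, so ω_d = π/t_p = π/0.0167 = 188 rad/s.
ω_n = ω_d/√(1−ζ²) = 188/√0.535 = 257 rad/s.

ω_n ≈ 257 rad/s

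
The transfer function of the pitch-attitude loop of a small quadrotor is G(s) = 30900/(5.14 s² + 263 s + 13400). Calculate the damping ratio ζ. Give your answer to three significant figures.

ζ ≈ 0.501

Dividing through by 5.14: denominator becomes s² + 51.17 s + 2607.
So ω_n = √2607 = 51.1 rad/s and ζ = 51.17/(2·51.1) = 0.501.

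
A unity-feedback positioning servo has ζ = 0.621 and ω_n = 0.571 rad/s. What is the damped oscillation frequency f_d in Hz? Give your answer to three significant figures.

ω_d = ω_n√(1−ζ²) = 0.571·√0.614 = 0.448 rad/s.
f_d = ω_d/(2π) = 0.0712 Hz.

f_d ≈ 0.0712 Hz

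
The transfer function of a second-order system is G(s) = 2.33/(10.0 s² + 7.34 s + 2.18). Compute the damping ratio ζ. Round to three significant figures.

Dividing through by 10.0: denominator becomes s² + 0.7340 s + 0.2180.
So ω_n = √0.2180 = 0.467 rad/s and ζ = 0.7340/(2·0.467) = 0.786.

ζ ≈ 0.786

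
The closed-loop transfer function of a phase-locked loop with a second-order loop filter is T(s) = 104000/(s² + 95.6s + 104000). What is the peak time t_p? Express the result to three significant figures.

Matching coefficients with s² + 2ζω_n s + ω_n² gives ω_n² = 104000 ⇒ ω_n = 322 rad/s, and ζ = 95.6/(2ω_n) = 0.148.
ω_d = 322·√(1 − 0.148²) = 319 rad/s. Then t_p = π/ω_d = 0.00985 s.

t_p ≈ 0.00985 s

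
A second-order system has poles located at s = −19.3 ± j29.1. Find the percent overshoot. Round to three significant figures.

With σ = 19.3, ω_d = 29.1: ω_n = √(σ²+ω_d²) = 34.9 rad/s, ζ = σ/ω_n = 0.553.
%OS = 100·exp(−πζ/√(1−ζ²)) = 12.4%.

%OS ≈ 12.4%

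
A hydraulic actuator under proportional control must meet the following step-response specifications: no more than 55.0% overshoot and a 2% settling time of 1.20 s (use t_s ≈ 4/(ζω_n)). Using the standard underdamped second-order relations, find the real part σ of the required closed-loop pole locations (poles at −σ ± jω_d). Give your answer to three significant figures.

The settling-time spec alone fixes σ = ζω_n = 4/t_s = 4/1.20 = 3.33.
(Overshoot then fixes ζ = 0.187 and hence ω_d = σ·√(1−ζ²)/ζ = 17.5 rad/s.)

σ ≈ 3.33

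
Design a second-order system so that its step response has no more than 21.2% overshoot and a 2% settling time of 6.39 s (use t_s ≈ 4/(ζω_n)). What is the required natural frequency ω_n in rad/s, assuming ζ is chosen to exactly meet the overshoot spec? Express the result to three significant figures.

ω_n ≈ 1.41 rad/s

ζ = −ln(OS)/√(π² + (ln OS)²). With OS = 0.212, ln OS = −1.551 and ζ = 1.551/3.504 = 0.443.
From t_s ≈ 4/(ζω_n): ω_n = 4/(ζ·t_s) = 4/(0.443·6.39) = 1.41 rad/s.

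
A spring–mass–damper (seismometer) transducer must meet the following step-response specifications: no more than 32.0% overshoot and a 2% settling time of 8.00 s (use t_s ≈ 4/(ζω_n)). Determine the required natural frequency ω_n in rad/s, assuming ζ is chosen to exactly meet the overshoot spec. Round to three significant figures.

Inverting the overshoot relation: ζ = |ln 0.320|/√(π² + ln²0.320) = 0.341.
From t_s ≈ 4/(ζω_n): ω_n = 4/(ζ·t_s) = 4/(0.341·8.00) = 1.47 rad/s.

ω_n ≈ 1.47 rad/s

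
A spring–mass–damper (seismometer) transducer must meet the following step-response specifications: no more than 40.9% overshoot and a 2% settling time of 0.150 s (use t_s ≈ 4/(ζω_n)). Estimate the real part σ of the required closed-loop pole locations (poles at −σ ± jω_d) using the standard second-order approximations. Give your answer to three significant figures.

σ ≈ 26.7

The settling-time spec alone fixes σ = ζω_n = 4/t_s = 4/0.150 = 26.7.
(Overshoot then fixes ζ = 0.274 and hence ω_d = σ·√(1−ζ²)/ζ = 93.7 rad/s.)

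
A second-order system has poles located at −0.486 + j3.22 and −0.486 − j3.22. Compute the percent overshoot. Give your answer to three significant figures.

%OS ≈ 62.2%

The poles are at −σ ± jω_d with σ = 0.486 and ω_d = 3.22, so ω_n = √(σ²+ω_d²) = 3.26 rad/s and ζ = σ/ω_n = 0.149.
%OS = 100 e^{−πζ/√(1−ζ²)} with ζ = 0.149 gives 62.2%.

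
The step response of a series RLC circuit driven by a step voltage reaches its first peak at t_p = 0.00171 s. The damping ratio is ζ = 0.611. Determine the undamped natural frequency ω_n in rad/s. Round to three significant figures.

Peak time t_p = π/ω_d, so ω_d = π/t_p = π/0.00171 = 1840 rad/s.
ω_n = ω_d/√(1−ζ²) = 1840/√0.627 = 2320 rad/s.

ω_n ≈ 2320 rad/s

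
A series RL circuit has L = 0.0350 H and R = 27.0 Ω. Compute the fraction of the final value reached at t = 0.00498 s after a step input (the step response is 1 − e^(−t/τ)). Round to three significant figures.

τ = L/R = 0.0350/27.0 = 0.00130 s.
y(t)/y_∞ = 1 − e^(−t/τ) = 1 − e^(−0.00498/0.00130) = 1 − e^(−3.84) = 0.979.

y/y_∞ ≈ 0.979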